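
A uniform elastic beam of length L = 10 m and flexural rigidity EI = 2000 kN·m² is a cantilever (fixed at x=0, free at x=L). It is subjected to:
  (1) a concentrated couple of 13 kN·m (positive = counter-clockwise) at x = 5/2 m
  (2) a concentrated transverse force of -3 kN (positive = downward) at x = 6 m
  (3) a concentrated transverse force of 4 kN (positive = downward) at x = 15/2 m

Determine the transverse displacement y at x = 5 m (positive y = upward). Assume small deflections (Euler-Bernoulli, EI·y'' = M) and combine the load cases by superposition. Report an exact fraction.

y(5) = -7/1920 m

Load 1 — applied couple M₀=13 kN·m at a=5/2 m (b=L-a=15/2):
  y_1 = M₀a(2x-a)/(2EI)  [x>a] = 13·(5/2)·(2·5-(5/2))/(2·2000) = 39/640 m
Load 2 — point force P=-3 kN at a=6 m (b=L-a=4):
  y_2 = -Px²(3a-x)/(6EI)  [x≤a] = -(-3)·5²·(3·6-5)/(6·2000) = 13/160 m
Load 3 — point force P=4 kN at a=15/2 m (b=L-a=5/2):
  y_3 = -Px²(3a-x)/(6EI)  [x≤a] = -4·5²·(3·(15/2)-5)/(6·2000) = -7/48 m
Superposition: y = Σ y_i = -7/1920 m ≈ -0.003646 m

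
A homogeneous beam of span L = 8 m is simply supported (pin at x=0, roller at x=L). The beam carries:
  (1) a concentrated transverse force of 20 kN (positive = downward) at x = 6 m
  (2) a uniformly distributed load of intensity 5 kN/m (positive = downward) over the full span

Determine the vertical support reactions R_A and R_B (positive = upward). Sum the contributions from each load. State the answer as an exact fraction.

R_A = 25 kN, R_B = 35 kN

Load 1 — point force P=20 kN at a=6 m (b=L-a=2):
  R_A = Pb/L = 20·2/8 = 5 kN
  R_B = Pa/L = 20·6/8 = 15 kN
Load 2 — uniform load w=5 kN/m over full span:
  R_A = wL/2 = 5·8/2 = 20 kN
  R_B = wL/2 = 5·8/2 = 20 kN
Superposition: R_A = 25 kN, R_B = 35 kN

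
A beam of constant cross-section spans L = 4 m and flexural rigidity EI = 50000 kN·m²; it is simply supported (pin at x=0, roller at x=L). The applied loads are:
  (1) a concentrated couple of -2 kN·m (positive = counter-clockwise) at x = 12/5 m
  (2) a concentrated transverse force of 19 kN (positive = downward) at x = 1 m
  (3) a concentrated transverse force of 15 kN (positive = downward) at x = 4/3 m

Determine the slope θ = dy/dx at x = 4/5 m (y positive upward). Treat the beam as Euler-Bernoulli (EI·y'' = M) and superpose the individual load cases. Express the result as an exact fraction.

Load 1 — applied couple M₀=-2 kN·m at a=12/5 m (b=L-a=8/5):
  θ_1 = (M₀x²/(2L)+C₁)/EI  [x≤a] with C₁=M₀(3b²-L²)/(6L)=52/75 = ((-2)·(4/5)²/(2·4)+(52/75))/50000 = 1/93750 rad
Load 2 — point force P=19 kN at a=1 m (b=L-a=3):
  θ_2 = -Pb(L²-b²-3x²)/(6LEI)  [x≤a] = -19·3·(4²-3²-3·(4/5)²)/(6·4·50000) = -2413/10000000 rad
Load 3 — point force P=15 kN at a=4/3 m (b=L-a=8/3):
  θ_3 = -Pb(L²-b²-3x²)/(6LEI)  [x≤a] = -15·(8/3)·(4²-(8/3)²-3·(4/5)²)/(6·4·50000) = -98/421875 rad
Superposition: θ = Σ θ_i = -124991/270000000 rad ≈ -0.000463 rad

θ(4/5) = -124991/270000000 rad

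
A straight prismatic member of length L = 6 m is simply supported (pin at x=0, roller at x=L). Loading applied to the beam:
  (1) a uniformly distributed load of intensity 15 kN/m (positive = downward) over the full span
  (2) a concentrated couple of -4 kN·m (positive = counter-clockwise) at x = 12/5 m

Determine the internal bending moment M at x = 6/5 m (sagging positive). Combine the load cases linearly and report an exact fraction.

M(6/5) = 212/5 kN·m

Load 1 — uniform load w=15 kN/m over full span:
  M_1 = wx(L-x)/2 = 15·(6/5)·(6-(6/5))/2 = 216/5 kN·m
Load 2 — applied couple M₀=-4 kN·m at a=12/5 m (b=L-a=18/5):
  M_2 = M₀x/L  [x≤a] = (-4)·(6/5)/6 = -4/5 kN·m
Superposition: M = Σ M_i = 212/5 kN·m ≈ 42.400000 kN·m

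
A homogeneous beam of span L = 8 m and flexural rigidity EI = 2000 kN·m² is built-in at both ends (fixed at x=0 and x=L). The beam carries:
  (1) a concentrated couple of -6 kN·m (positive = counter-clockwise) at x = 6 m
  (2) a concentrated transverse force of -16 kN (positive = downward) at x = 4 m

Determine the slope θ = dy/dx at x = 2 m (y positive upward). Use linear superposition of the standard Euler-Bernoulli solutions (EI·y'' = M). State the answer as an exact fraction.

Load 1 — applied couple M₀=-6 kN·m at a=6 m (b=L-a=2):
  θ_1 = (R_Ax²/2 - M_Ax)/EI  [x≤a] with R_A=-27/32, M_A=-15/8 = ((-27/32)·2²/2 - (-15/8)·2)/2000 = 33/32000 rad
Load 2 — point force P=-16 kN at a=4 m (b=L-a=4):
  θ_2 = -Pb²x(2aL-(3a+b)x)/(2L³EI)  [x≤a] = -(-16)·4²·2·(2·4·8-(3·4+4)·2)/(2·8³·2000) = 1/125 rad
Superposition: θ = Σ θ_i = 289/32000 rad ≈ 0.009031 rad

θ(2) = 289/32000 rad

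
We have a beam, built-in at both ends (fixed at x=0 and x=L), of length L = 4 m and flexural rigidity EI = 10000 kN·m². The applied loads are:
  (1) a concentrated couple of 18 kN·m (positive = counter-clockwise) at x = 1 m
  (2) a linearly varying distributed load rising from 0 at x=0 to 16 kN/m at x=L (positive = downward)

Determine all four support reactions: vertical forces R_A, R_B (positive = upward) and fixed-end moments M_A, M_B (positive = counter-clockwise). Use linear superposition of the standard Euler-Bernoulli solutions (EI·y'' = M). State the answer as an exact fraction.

R_A = 1173/80 kN, M_A = 619/120 kN·m, R_B = 1387/80 kN, M_B = -287/40 kN·m

Load 1 — applied couple M₀=18 kN·m at a=1 m (b=L-a=3):
  R_A = 6M₀ab/L³ = 6·18·1·3/4³ = 81/16 kN
  M_A = M₀b(2a-b)/L² = 18·3·(2·1-3)/4² = -27/8 kN·m
  R_B = -6M₀ab/L³ = -6·18·1·3/4³ = -81/16 kN
  M_B = M₀a(2b-a)/L² = 18·1·(2·3-1)/4² = 45/8 kN·m
Load 2 — triangular load w₀=16 kN/m (0→w₀ over full span):
  R_A = 3w₀L/20 = 3·16·4/20 = 48/5 kN
  M_A = w₀L²/30 = 16·4²/30 = 128/15 kN·m
  R_B = 7w₀L/20 = 7·16·4/20 = 112/5 kN
  M_B = -w₀L²/20 = -16·4²/20 = -64/5 kN·m
Superposition: R_A = 1173/80 kN, M_A = 619/120 kN·m, R_B = 1387/80 kN, M_B = -287/40 kN·m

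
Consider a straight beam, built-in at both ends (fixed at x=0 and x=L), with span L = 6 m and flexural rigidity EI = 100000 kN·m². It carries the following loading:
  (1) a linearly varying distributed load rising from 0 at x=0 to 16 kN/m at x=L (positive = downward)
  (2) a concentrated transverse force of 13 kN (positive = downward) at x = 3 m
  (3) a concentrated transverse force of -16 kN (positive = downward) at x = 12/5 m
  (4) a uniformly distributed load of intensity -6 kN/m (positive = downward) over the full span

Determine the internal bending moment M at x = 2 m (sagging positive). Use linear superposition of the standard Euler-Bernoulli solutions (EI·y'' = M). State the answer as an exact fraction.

Load 1 — triangular load w₀=16 kN/m (0→w₀ over full span):
  M_1 = 3w₀Lx/20 - w₀L²/30 - w₀x³/(6L) = 3·16·6·2/20 - 16·6²/30 - 16·2³/(6·6) = 272/45 kN·m
Load 2 — point force P=13 kN at a=3 m (b=L-a=3):
  M_2 = Pb²(3a+b)x/L³ - Pab²/L²  [x≤a] = 13·3²·(3·3+3)·2/6³ - 13·3·3²/6² = 13/4 kN·m
Load 3 — point force P=-16 kN at a=12/5 m (b=L-a=18/5):
  M_3 = Pb²(3a+b)x/L³ - Pab²/L²  [x≤a] = (-16)·(18/5)²·(3·(12/5)+(18/5))·2/6³ - (-16)·(12/5)·(18/5)²/6² = -864/125 kN·m
Load 4 — uniform load w=-6 kN/m over full span:
  M_4 = wLx/2 - wL²/12 - wx²/2 = (-6)·6·2/2 - (-6)·6²/12 - (-6)·2²/2 = -6 kN·m
Superposition: M = Σ M_i = -16279/4500 kN·m ≈ -3.617556 kN·m

M(2) = -16279/4500 kN·m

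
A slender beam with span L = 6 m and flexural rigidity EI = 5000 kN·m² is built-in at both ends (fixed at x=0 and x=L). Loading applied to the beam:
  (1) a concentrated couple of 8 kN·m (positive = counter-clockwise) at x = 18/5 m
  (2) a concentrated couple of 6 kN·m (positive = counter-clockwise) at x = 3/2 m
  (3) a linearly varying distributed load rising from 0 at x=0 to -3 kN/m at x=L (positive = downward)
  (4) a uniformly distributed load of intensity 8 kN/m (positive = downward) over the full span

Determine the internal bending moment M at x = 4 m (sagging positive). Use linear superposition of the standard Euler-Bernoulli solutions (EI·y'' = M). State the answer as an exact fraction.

Load 1 — applied couple M₀=8 kN·m at a=18/5 m (b=L-a=12/5):
  M_1 = R_Ax - M_A - M₀  [x>a] with R_A=48/25, M_A=64/25 = (48/25)·4 - (64/25) - 8 = -72/25 kN·m
Load 2 — applied couple M₀=6 kN·m at a=3/2 m (b=L-a=9/2):
  M_2 = R_Ax - M_A - M₀  [x>a] with R_A=9/8, M_A=-9/8 = (9/8)·4 - (-9/8) - 6 = -3/8 kN·m
Load 3 — triangular load w₀=-3 kN/m (0→w₀ over full span):
  M_3 = 3w₀Lx/20 - w₀L²/30 - w₀x³/(6L) = 3·(-3)·6·4/20 - (-3)·6²/30 - (-3)·4³/(6·6) = -28/15 kN·m
Load 4 — uniform load w=8 kN/m over full span:
  M_4 = wLx/2 - wL²/12 - wx²/2 = 8·6·4/2 - 8·6²/12 - 8·4²/2 = 8 kN·m
Superposition: M = Σ M_i = 1727/600 kN·m ≈ 2.878333 kN·m

M(4) = 1727/600 kN·m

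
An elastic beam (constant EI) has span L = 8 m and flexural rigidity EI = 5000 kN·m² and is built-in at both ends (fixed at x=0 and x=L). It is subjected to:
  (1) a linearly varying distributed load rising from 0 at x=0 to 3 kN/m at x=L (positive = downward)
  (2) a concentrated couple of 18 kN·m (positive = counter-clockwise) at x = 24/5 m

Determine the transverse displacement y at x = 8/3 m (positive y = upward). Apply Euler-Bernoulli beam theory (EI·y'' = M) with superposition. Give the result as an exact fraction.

y(8/3) = -16736/3796875 m

Load 1 — triangular load w₀=3 kN/m (0→w₀ over full span):
  y_1 = -w₀x²(L-x)²(x+2L)/(120LEI) = -3·(8/3)²·(8-(8/3))²·((8/3)+2·8)/(120·8·5000) = -1792/759375 m
Load 2 — applied couple M₀=18 kN·m at a=24/5 m (b=L-a=16/5):
  y_2 = (R_Ax³/6 - M_Ax²/2)/EI  [x≤a] with R_A=81/25, M_A=144/25 = ((81/25)·(8/3)³/6 - (144/25)·(8/3)²/2)/5000 = -32/15625 m
Superposition: y = Σ y_i = -16736/3796875 m ≈ -0.004408 m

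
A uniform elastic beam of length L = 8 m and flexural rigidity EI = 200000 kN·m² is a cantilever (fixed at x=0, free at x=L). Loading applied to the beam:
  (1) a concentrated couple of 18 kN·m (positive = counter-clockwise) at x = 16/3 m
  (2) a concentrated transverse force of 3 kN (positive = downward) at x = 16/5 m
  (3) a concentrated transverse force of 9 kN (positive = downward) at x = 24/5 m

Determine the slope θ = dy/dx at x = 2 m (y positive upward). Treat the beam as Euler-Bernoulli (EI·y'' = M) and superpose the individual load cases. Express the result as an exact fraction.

Load 1 — applied couple M₀=18 kN·m at a=16/3 m (b=L-a=8/3):
  θ_1 = M₀x/EI  [x≤a] = 18·2/200000 = 9/50000 rad
Load 2 — point force P=3 kN at a=16/5 m (b=L-a=24/5):
  θ_2 = -Px(2a-x)/(2EI)  [x≤a] = -3·2·(2·(16/5)-2)/(2·200000) = -33/500000 rad
Load 3 — point force P=9 kN at a=24/5 m (b=L-a=16/5):
  θ_3 = -Px(2a-x)/(2EI)  [x≤a] = -9·2·(2·(24/5)-2)/(2·200000) = -171/500000 rad
Superposition: θ = Σ θ_i = -57/250000 rad ≈ -0.000228 rad

θ(2) = -57/250000 rad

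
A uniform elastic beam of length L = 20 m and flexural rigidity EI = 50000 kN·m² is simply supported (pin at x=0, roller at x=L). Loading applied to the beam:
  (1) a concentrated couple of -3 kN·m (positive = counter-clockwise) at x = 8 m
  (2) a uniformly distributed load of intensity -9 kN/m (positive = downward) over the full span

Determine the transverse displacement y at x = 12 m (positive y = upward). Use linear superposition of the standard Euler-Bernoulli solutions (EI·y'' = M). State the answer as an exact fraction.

y(12) = 5571/15625 m

Load 1 — applied couple M₀=-3 kN·m at a=8 m (b=L-a=12):
  y_1 = (M₀x³/(6L)-M₀(x-a)²/2+C₁x)/EI  [x>a] with C₁=M₀(3b²-L²)/(6L)=-4/5 = ((-3)·12³/(6·20)-(-3)·(12-8)²/2+(-4/5)·12)/50000 = -9/15625 m
Load 2 — uniform load w=-9 kN/m over full span:
  y_2 = -wx(L³-2Lx²+x³)/(24EI) = -(-9)·12·(20³-2·20·12²+12³)/(24·50000) = 1116/3125 m
Superposition: y = Σ y_i = 5571/15625 m ≈ 0.356544 m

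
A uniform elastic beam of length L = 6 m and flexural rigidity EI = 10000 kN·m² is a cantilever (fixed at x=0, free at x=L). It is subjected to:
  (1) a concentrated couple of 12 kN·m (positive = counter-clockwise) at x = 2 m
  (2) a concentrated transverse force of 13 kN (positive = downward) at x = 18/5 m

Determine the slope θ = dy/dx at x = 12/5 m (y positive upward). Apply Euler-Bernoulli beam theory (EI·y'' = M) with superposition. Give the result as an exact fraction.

θ(12/5) = -159/31250 rad

Load 1 — applied couple M₀=12 kN·m at a=2 m (b=L-a=4):
  θ_1 = M₀a/EI  [x>a] = 12·2/10000 = 3/1250 rad
Load 2 — point force P=13 kN at a=18/5 m (b=L-a=12/5):
  θ_2 = -Px(2a-x)/(2EI)  [x≤a] = -13·(12/5)·(2·(18/5)-(12/5))/(2·10000) = -117/15625 rad
Superposition: θ = Σ θ_i = -159/31250 rad ≈ -0.005088 rad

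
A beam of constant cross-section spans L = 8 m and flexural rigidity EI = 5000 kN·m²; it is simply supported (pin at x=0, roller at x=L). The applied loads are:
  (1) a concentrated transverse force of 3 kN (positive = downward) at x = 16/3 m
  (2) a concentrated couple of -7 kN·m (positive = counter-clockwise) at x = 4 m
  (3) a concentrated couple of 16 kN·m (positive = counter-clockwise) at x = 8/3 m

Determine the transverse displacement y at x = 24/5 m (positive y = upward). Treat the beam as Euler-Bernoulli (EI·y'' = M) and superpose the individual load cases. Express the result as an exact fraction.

y(24/5) = 226/234375 m

Load 1 — point force P=3 kN at a=16/3 m (b=L-a=8/3):
  y_1 = -Pbx(L²-b²-x²)/(6LEI)  [x≤a] = -3·(8/3)·(24/5)·(8²-(8/3)²-(24/5)²)/(6·8·5000) = -3808/703125 m
Load 2 — applied couple M₀=-7 kN·m at a=4 m (b=L-a=4):
  y_2 = (M₀x³/(6L)-M₀(x-a)²/2+C₁x)/EI  [x>a] with C₁=M₀(3b²-L²)/(6L)=7/3 = ((-7)·(24/5)³/(6·8)-(-7)·((24/5)-4)²/2+(7/3)·(24/5))/5000 = -42/78125 m
Load 3 — applied couple M₀=16 kN·m at a=8/3 m (b=L-a=16/3):
  y_3 = (M₀x³/(6L)-M₀(x-a)²/2+C₁x)/EI  [x>a] with C₁=M₀(3b²-L²)/(6L)=64/9 = (16·(24/5)³/(6·8)-16·((24/5)-(8/3))²/2+(64/9)·(24/5))/5000 = 4864/703125 m
Superposition: y = Σ y_i = 226/234375 m ≈ 0.000964 m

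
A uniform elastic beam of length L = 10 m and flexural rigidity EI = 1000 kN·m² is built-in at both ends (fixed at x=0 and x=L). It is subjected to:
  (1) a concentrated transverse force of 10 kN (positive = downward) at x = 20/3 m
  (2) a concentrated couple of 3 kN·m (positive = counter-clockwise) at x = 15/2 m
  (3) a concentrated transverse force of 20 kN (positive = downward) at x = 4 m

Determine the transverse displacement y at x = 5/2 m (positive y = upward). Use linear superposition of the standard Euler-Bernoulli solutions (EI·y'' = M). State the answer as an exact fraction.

Load 1 — point force P=10 kN at a=20/3 m (b=L-a=10/3):
  y_1 = -Pb²x²(3aL-(3a+b)x)/(6L³EI)  [x≤a] = -10·(10/3)²·(5/2)²·(3·(20/3)·10-(3·(20/3)+(10/3))·(5/2))/(6·10³·1000) = -85/5184 m
Load 2 — applied couple M₀=3 kN·m at a=15/2 m (b=L-a=5/2):
  y_2 = (R_Ax³/6 - M_Ax²/2)/EI  [x≤a] with R_A=27/80, M_A=15/16 = ((27/80)·(5/2)³/6 - (15/16)·(5/2)²/2)/1000 = -21/10240 m
Load 3 — point force P=20 kN at a=4 m (b=L-a=6):
  y_3 = -Pb²x²(3aL-(3a+b)x)/(6L³EI)  [x≤a] = -20·6²·(5/2)²·(3·4·10-(3·4+6)·(5/2))/(6·10³·1000) = -9/160 m
Superposition: y = Σ y_i = -61957/829440 m ≈ -0.074697 m

y(5/2) = -61957/829440 m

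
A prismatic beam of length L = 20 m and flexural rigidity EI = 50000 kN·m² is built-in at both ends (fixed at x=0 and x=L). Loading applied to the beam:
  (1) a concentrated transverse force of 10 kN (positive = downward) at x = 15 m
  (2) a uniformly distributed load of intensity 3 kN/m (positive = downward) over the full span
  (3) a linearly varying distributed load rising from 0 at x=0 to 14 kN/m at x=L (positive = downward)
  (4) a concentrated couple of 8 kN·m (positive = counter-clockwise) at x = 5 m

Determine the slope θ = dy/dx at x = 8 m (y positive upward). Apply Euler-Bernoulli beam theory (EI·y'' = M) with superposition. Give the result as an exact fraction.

θ(8) = -1937/250000 rad

Load 1 — point force P=10 kN at a=15 m (b=L-a=5):
  θ_1 = -Pb²x(2aL-(3a+b)x)/(2L³EI)  [x≤a] = -10·5²·8·(2·15·20-(3·15+5)·8)/(2·20³·50000) = -1/2000 rad
Load 2 — uniform load w=3 kN/m over full span:
  θ_2 = -wx(L-x)(L-2x)/(12EI) = -3·8·(20-8)·(20-2·8)/(12·50000) = -6/3125 rad
Load 3 — triangular load w₀=14 kN/m (0→w₀ over full span):
  θ_3 = -w₀(2x(L-x)(L-2x)(x+2L)+x²(L-x)²)/(120LEI) = -14·(2·8·(20-8)·(20-2·8)·(8+2·20)+8²·(20-8)²)/(120·20·50000) = -84/15625 rad
Load 4 — applied couple M₀=8 kN·m at a=5 m (b=L-a=15):
  θ_4 = (R_Ax²/2 - M_Ax - M₀(x-a))/EI  [x>a] with R_A=9/20, M_A=-3/2 = ((9/20)·8²/2 - (-3/2)·8 - 8·(8-5))/50000 = 3/62500 rad
Superposition: θ = Σ θ_i = -1937/250000 rad ≈ -0.007748 rad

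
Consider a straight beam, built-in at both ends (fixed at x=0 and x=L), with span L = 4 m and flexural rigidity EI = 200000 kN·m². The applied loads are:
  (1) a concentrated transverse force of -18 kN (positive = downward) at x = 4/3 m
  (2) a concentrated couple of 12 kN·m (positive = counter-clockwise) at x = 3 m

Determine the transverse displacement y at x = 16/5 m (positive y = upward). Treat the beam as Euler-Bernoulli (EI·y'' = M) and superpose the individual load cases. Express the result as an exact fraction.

Load 1 — point force P=-18 kN at a=4/3 m (b=L-a=8/3):
  y_1 = -Pa²(L-x)²(3bL-(3b+a)(L-x))/(6L³EI)  [x>a] = -(-18)·(4/3)²·(4-(16/5))²·(3·(8/3)·4-(3·(8/3)+(4/3))·(4-(16/5)))/(6·4³·200000) = 23/3515625 m
Load 2 — applied couple M₀=12 kN·m at a=3 m (b=L-a=1):
  y_2 = (R_Ax³/6 - M_Ax²/2 - M₀(x-a)²/2)/EI  [x>a] with R_A=27/8, M_A=15/4 = ((27/8)·(16/5)³/6 - (15/4)·(16/5)²/2 - 12·((16/5)-3)²/2)/200000 = -63/12500000 m
Superposition: y = Σ y_i = 169/112500000 m ≈ 0.000002 m

y(16/5) = 169/112500000 m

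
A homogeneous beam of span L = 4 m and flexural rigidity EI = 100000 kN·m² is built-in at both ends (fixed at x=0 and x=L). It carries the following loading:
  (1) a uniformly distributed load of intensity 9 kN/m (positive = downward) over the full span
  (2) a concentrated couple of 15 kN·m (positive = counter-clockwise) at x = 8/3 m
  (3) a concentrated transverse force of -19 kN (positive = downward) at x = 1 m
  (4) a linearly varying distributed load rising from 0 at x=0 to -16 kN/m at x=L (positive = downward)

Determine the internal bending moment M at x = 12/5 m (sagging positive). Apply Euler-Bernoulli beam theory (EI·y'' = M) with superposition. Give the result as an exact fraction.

Load 1 — uniform load w=9 kN/m over full span:
  M_1 = wLx/2 - wL²/12 - wx²/2 = 9·4·(12/5)/2 - 9·4²/12 - 9·(12/5)²/2 = 132/25 kN·m
Load 2 — applied couple M₀=15 kN·m at a=8/3 m (b=L-a=4/3):
  M_2 = R_Ax - M_A  [x≤a] with R_A=5, M_A=5 = 5·(12/5) - 5 = 7 kN·m
Load 3 — point force P=-19 kN at a=1 m (b=L-a=3):
  M_3 = Pa²(a+3b)(L-x)/L³ - Pa²b/L²  [x>a] = (-19)·1²·(1+3·3)·(4-(12/5))/4³ - (-19)·1²·3/4² = -19/16 kN·m
Load 4 — triangular load w₀=-16 kN/m (0→w₀ over full span):
  M_4 = 3w₀Lx/20 - w₀L²/30 - w₀x³/(6L) = 3·(-16)·4·(12/5)/20 - (-16)·4²/30 - (-16)·(12/5)³/(6·4) = -1984/375 kN·m
Superposition: M = Σ M_i = 34811/6000 kN·m ≈ 5.801833 kN·m

M(12/5) = 34811/6000 kN·m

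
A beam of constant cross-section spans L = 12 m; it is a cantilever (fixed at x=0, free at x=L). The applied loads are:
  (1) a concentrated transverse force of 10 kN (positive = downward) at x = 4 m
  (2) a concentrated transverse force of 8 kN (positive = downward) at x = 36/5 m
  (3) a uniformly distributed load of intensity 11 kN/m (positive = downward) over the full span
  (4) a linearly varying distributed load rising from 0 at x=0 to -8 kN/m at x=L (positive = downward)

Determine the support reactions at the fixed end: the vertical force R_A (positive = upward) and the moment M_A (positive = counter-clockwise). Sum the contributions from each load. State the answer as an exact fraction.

Load 1 — point force P=10 kN at a=4 m (b=L-a=8):
  R_A = P = 10 kN
  M_A = Pa = 10·4 = 40 kN·m
Load 2 — point force P=8 kN at a=36/5 m (b=L-a=24/5):
  R_A = P = 8 kN
  M_A = Pa = 8·(36/5) = 288/5 kN·m
Load 3 — uniform load w=11 kN/m over full span:
  R_A = wL = 11·12 = 132 kN
  M_A = wL²/2 = 11·12²/2 = 792 kN·m
Load 4 — triangular load w₀=-8 kN/m (0→w₀ over full span):
  R_A = w₀L/2 = (-8)·12/2 = -48 kN
  M_A = w₀L²/3 = (-8)·12²/3 = -384 kN·m
Superposition: R_A = 102 kN, M_A = 2528/5 kN·m

R_A = 102 kN, M_A = 2528/5 kN·m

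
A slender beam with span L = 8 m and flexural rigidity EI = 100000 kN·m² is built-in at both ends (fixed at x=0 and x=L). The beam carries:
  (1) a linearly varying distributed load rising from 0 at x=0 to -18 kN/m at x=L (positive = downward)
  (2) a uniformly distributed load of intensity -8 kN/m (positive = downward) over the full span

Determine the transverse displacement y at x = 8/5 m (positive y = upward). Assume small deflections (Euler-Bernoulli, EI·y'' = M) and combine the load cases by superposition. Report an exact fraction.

y(8/5) = 101888/146484375 m

Load 1 — triangular load w₀=-18 kN/m (0→w₀ over full span):
  y_1 = -w₀x²(L-x)²(x+2L)/(120LEI) = -(-18)·(8/5)²·(8-(8/5))²·((8/5)+2·8)/(120·8·100000) = 16896/48828125 m
Load 2 — uniform load w=-8 kN/m over full span:
  y_2 = -wx²(L-x)²/(24EI) = -(-8)·(8/5)²·(8-(8/5))²/(24·100000) = 2048/5859375 m
Superposition: y = Σ y_i = 101888/146484375 m ≈ 0.000696 m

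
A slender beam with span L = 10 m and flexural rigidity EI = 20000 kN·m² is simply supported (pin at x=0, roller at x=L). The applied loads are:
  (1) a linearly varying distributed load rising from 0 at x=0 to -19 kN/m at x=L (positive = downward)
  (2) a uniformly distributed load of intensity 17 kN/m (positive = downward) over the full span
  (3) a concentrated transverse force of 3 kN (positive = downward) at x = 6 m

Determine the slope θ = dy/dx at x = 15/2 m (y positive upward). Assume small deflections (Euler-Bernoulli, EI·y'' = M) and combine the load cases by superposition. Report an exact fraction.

Load 1 — triangular load w₀=-19 kN/m (0→w₀ over full span):
  θ_1 = -w₀(7L⁴-30L²x²+15x⁴)/(360LEI) = -(-19)·(7·10⁴-30·10²·(15/2)²+15·(15/2)⁴)/(360·10·20000) = -24947/1843200 rad
Load 2 — uniform load w=17 kN/m over full span:
  θ_2 = -w(L³-6Lx²+4x³)/(24EI) = -17·(10³-6·10·(15/2)²+4·(15/2)³)/(24·20000) = 187/7680 rad
Load 3 — point force P=3 kN at a=6 m (b=L-a=4):
  θ_3 = -Pa(2L²-6Lx+3x²+a²)/(6LEI)  [x>a] = -3·6·(2·10²-6·10·(15/2)+3·(15/2)²+6²)/(6·10·20000) = 543/800000 rad
Superposition: θ = Σ θ_i = 2648009/230400000 rad ≈ 0.011493 rad

θ(15/2) = 2648009/230400000 rad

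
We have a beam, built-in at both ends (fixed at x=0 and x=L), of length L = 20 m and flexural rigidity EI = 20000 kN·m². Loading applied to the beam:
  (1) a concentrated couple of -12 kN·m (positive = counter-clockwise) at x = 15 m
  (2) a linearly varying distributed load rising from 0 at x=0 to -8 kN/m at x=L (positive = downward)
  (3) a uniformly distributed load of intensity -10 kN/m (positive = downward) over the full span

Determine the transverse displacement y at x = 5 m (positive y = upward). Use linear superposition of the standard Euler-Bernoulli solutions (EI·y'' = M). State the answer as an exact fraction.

y(5) = 2061/12800 m

Load 1 — applied couple M₀=-12 kN·m at a=15 m (b=L-a=5):
  y_1 = (R_Ax³/6 - M_Ax²/2)/EI  [x≤a] with R_A=-27/40, M_A=-15/4 = ((-27/40)·5³/6 - (-15/4)·5²/2)/20000 = 21/12800 m
Load 2 — triangular load w₀=-8 kN/m (0→w₀ over full span):
  y_2 = -w₀x²(L-x)²(x+2L)/(120LEI) = -(-8)·5²·(20-5)²·(5+2·20)/(120·20·20000) = 27/640 m
Load 3 — uniform load w=-10 kN/m over full span:
  y_3 = -wx²(L-x)²/(24EI) = -(-10)·5²·(20-5)²/(24·20000) = 15/128 m
Superposition: y = Σ y_i = 2061/12800 m ≈ 0.161016 m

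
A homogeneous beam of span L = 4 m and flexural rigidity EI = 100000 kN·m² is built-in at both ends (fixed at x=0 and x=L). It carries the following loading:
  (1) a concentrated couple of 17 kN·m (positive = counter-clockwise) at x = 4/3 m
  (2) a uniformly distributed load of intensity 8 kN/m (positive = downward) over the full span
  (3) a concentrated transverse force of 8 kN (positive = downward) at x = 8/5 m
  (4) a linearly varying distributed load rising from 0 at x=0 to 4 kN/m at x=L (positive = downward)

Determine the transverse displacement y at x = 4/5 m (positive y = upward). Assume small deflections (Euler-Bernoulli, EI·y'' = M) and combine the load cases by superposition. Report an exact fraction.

y(4/5) = -14123/439453125 m

Load 1 — applied couple M₀=17 kN·m at a=4/3 m (b=L-a=8/3):
  y_1 = (R_Ax³/6 - M_Ax²/2)/EI  [x≤a] with R_A=17/3, M_A=0 = ((17/3)·(4/5)³/6 - 0·(4/5)²/2)/100000 = 17/3515625 m
Load 2 — uniform load w=8 kN/m over full span:
  y_2 = -wx²(L-x)²/(24EI) = -8·(4/5)²·(4-(4/5))²/(24·100000) = -128/5859375 m
Load 3 — point force P=8 kN at a=8/5 m (b=L-a=12/5):
  y_3 = -Pb²x²(3aL-(3a+b)x)/(6L³EI)  [x≤a] = -8·(12/5)²·(4/5)²·(3·(8/5)·4-(3·(8/5)+(12/5))·(4/5))/(6·4³·100000) = -504/48828125 m
Load 4 — triangular load w₀=4 kN/m (0→w₀ over full span):
  y_4 = -w₀x²(L-x)²(x+2L)/(120LEI) = -4·(4/5)²·(4-(4/5))²·((4/5)+2·4)/(120·4·100000) = -704/146484375 m
Superposition: y = Σ y_i = -14123/439453125 m ≈ -0.000032 m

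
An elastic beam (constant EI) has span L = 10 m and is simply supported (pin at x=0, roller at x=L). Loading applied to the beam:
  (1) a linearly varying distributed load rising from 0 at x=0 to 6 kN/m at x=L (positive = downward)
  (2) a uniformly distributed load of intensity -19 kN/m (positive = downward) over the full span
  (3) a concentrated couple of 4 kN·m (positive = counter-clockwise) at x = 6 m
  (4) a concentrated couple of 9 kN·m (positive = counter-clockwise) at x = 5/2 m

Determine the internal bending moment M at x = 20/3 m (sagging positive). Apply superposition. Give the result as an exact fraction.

M(20/3) = -4817/27 kN·m

Load 1 — triangular load w₀=6 kN/m (0→w₀ over full span):
  M_1 = w₀Lx/6 - w₀x³/(6L) = 6·10·(20/3)/6 - 6·(20/3)³/(6·10) = 1000/27 kN·m
Load 2 — uniform load w=-19 kN/m over full span:
  M_2 = wx(L-x)/2 = (-19)·(20/3)·(10-(20/3))/2 = -1900/9 kN·m
Load 3 — applied couple M₀=4 kN·m at a=6 m (b=L-a=4):
  M_3 = M₀x/L - M₀  [x>a] = 4·(20/3)/10 - 4 = -4/3 kN·m
Load 4 — applied couple M₀=9 kN·m at a=5/2 m (b=L-a=15/2):
  M_4 = M₀x/L - M₀  [x>a] = 9·(20/3)/10 - 9 = -3 kN·m
Superposition: M = Σ M_i = -4817/27 kN·m ≈ -178.407407 kN·m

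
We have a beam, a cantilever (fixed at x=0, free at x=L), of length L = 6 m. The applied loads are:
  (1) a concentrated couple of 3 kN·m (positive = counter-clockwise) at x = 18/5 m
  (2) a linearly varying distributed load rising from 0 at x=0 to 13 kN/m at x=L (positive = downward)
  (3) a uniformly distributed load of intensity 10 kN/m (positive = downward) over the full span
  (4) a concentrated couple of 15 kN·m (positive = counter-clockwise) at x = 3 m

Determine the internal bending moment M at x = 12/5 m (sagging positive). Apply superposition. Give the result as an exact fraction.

Load 1 — applied couple M₀=3 kN·m at a=18/5 m (b=L-a=12/5):
  M_1 = M₀  [x≤a] = 3 = 3 kN·m
Load 2 — triangular load w₀=13 kN/m (0→w₀ over full span):
  M_2 = w₀Lx/2 - w₀L²/3 - w₀x³/(6L) = 13·6·(12/5)/2 - 13·6²/3 - 13·(12/5)³/(6·6) = -8424/125 kN·m
Load 3 — uniform load w=10 kN/m over full span:
  M_3 = -w(L-x)²/2 = -10·(6-(12/5))²/2 = -324/5 kN·m
Load 4 — applied couple M₀=15 kN·m at a=3 m (b=L-a=3):
  M_4 = M₀  [x≤a] = 15 = 15 kN·m
Superposition: M = Σ M_i = -14274/125 kN·m ≈ -114.192000 kN·m

M(12/5) = -14274/125 kN·m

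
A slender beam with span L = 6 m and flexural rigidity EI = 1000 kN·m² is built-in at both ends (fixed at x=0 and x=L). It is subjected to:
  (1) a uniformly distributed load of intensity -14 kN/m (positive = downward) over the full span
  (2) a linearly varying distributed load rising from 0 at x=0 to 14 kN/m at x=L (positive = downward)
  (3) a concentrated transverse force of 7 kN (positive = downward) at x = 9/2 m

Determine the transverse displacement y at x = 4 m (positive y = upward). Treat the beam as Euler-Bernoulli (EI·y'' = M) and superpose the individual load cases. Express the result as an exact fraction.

Load 1 — uniform load w=-14 kN/m over full span:
  y_1 = -wx²(L-x)²/(24EI) = -(-14)·4²·(6-4)²/(24·1000) = 14/375 m
Load 2 — triangular load w₀=14 kN/m (0→w₀ over full span):
  y_2 = -w₀x²(L-x)²(x+2L)/(120LEI) = -14·4²·(6-4)²·(4+2·6)/(120·6·1000) = -112/5625 m
Load 3 — point force P=7 kN at a=9/2 m (b=L-a=3/2):
  y_3 = -Pb²x²(3aL-(3a+b)x)/(6L³EI)  [x≤a] = -7·(3/2)²·4²·(3·(9/2)·6-(3·(9/2)+(3/2))·4)/(6·6³·1000) = -49/12000 m
Superposition: y = Σ y_i = 2401/180000 m ≈ 0.013339 m

y(4) = 2401/180000 m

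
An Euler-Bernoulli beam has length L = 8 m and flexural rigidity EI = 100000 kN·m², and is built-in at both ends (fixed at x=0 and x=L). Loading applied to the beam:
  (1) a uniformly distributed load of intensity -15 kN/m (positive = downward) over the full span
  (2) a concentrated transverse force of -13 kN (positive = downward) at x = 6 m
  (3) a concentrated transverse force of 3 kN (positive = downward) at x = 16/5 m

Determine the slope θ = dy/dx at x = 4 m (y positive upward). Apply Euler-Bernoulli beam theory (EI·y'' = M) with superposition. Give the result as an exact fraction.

θ(4) = 2009/50000000 rad

Load 1 — uniform load w=-15 kN/m over full span:
  θ_1 = -wx(L-x)(L-2x)/(12EI) = -(-15)·4·(8-4)·(8-2·4)/(12·100000) = 0 rad
Load 2 — point force P=-13 kN at a=6 m (b=L-a=2):
  θ_2 = -Pb²x(2aL-(3a+b)x)/(2L³EI)  [x≤a] = -(-13)·2²·4·(2·6·8-(3·6+2)·4)/(2·8³·100000) = 13/400000 rad
Load 3 — point force P=3 kN at a=16/5 m (b=L-a=24/5):
  θ_3 = Pa²(L-x)(2bL-(3b+a)(L-x))/(2L³EI)  [x>a] = 3·(16/5)²·(8-4)·(2·(24/5)·8-(3·(24/5)+(16/5))·(8-4))/(2·8³·100000) = 3/390625 rad
Superposition: θ = Σ θ_i = 2009/50000000 rad ≈ 0.000040 rad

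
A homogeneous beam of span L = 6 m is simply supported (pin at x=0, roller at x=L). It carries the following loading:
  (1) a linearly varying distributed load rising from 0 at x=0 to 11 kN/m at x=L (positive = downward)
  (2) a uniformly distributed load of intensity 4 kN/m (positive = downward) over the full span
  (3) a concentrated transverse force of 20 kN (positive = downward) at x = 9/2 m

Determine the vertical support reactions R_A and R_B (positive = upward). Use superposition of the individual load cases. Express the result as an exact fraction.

Load 1 — triangular load w₀=11 kN/m (0→w₀ over full span):
  R_A = w₀L/6 = 11·6/6 = 11 kN
  R_B = w₀L/3 = 11·6/3 = 22 kN
Load 2 — uniform load w=4 kN/m over full span:
  R_A = wL/2 = 4·6/2 = 12 kN
  R_B = wL/2 = 4·6/2 = 12 kN
Load 3 — point force P=20 kN at a=9/2 m (b=L-a=3/2):
  R_A = Pb/L = 20·(3/2)/6 = 5 kN
  R_B = Pa/L = 20·(9/2)/6 = 15 kN
Superposition: R_A = 28 kN, R_B = 49 kN

R_A = 28 kN, R_B = 49 kN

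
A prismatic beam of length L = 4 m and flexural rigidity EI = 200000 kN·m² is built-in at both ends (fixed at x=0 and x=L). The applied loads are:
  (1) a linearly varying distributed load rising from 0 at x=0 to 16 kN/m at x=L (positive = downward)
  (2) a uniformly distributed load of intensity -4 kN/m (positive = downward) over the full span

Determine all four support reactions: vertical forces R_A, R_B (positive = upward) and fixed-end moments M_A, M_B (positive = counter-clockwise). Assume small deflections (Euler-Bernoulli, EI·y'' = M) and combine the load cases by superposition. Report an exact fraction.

Load 1 — triangular load w₀=16 kN/m (0→w₀ over full span):
  R_A = 3w₀L/20 = 3·16·4/20 = 48/5 kN
  M_A = w₀L²/30 = 16·4²/30 = 128/15 kN·m
  R_B = 7w₀L/20 = 7·16·4/20 = 112/5 kN
  M_B = -w₀L²/20 = -16·4²/20 = -64/5 kN·m
Load 2 — uniform load w=-4 kN/m over full span:
  R_A = wL/2 = (-4)·4/2 = -8 kN
  M_A = wL²/12 = (-4)·4²/12 = -16/3 kN·m
  R_B = wL/2 = (-4)·4/2 = -8 kN
  M_B = -wL²/12 = -(-4)·4²/12 = 16/3 kN·m
Superposition: R_A = 8/5 kN, M_A = 16/5 kN·m, R_B = 72/5 kN, M_B = -112/15 kN·m

R_A = 8/5 kN, M_A = 16/5 kN·m, R_B = 72/5 kN, M_B = -112/15 kN·m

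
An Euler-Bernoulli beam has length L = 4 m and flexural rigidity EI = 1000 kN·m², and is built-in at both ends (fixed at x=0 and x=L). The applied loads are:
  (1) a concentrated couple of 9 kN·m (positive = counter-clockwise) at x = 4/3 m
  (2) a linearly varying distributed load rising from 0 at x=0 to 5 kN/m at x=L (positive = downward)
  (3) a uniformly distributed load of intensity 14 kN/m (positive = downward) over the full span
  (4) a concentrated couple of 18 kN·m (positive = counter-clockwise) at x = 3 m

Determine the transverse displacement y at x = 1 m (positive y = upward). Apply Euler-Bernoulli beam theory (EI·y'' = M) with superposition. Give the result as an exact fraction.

y(1) = -121/16000 m

Load 1 — applied couple M₀=9 kN·m at a=4/3 m (b=L-a=8/3):
  y_1 = (R_Ax³/6 - M_Ax²/2)/EI  [x≤a] with R_A=3, M_A=0 = (3·1³/6 - 0·1²/2)/1000 = 1/2000 m
Load 2 — triangular load w₀=5 kN/m (0→w₀ over full span):
  y_2 = -w₀x²(L-x)²(x+2L)/(120LEI) = -5·1²·(4-1)²·(1+2·4)/(120·4·1000) = -27/32000 m
Load 3 — uniform load w=14 kN/m over full span:
  y_3 = -wx²(L-x)²/(24EI) = -14·1²·(4-1)²/(24·1000) = -21/4000 m
Load 4 — applied couple M₀=18 kN·m at a=3 m (b=L-a=1):
  y_4 = (R_Ax³/6 - M_Ax²/2)/EI  [x≤a] with R_A=81/16, M_A=45/8 = ((81/16)·1³/6 - (45/8)·1²/2)/1000 = -63/32000 m
Superposition: y = Σ y_i = -121/16000 m ≈ -0.007562 m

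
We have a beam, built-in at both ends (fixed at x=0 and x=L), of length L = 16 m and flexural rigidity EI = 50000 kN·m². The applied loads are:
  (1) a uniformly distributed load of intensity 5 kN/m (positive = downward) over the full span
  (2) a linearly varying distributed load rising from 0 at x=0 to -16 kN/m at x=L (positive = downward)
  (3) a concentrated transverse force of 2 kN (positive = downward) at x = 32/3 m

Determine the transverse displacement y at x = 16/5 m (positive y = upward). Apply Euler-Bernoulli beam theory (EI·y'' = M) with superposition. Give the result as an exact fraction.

Load 1 — uniform load w=5 kN/m over full span:
  y_1 = -wx²(L-x)²/(24EI) = -5·(16/5)²·(16-(16/5))²/(24·50000) = -8192/1171875 m
Load 2 — triangular load w₀=-16 kN/m (0→w₀ over full span):
  y_2 = -w₀x²(L-x)²(x+2L)/(120LEI) = -(-16)·(16/5)²·(16-(16/5))²·((16/5)+2·16)/(120·16·50000) = 1441792/146484375 m
Load 3 — point force P=2 kN at a=32/3 m (b=L-a=16/3):
  y_3 = -Pb²x²(3aL-(3a+b)x)/(6L³EI)  [x≤a] = -2·(16/3)²·(16/5)²·(3·(32/3)·16-(3·(32/3)+(16/3))·(16/5))/(6·16³·50000) = -5888/31640625 m
Superposition: y = Σ y_i = 10544384/3955078125 m ≈ 0.002666 m

y(16/5) = 10544384/3955078125 m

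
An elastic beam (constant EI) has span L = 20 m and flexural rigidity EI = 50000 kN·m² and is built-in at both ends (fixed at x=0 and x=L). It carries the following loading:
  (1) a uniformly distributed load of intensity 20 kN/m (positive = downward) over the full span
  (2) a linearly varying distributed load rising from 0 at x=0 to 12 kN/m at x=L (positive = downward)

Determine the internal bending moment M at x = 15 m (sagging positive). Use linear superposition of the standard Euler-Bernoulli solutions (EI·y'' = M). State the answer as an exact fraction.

M(15) = 755/6 kN·m

Load 1 — uniform load w=20 kN/m over full span:
  M_1 = wLx/2 - wL²/12 - wx²/2 = 20·20·15/2 - 20·20²/12 - 20·15²/2 = 250/3 kN·m
Load 2 — triangular load w₀=12 kN/m (0→w₀ over full span):
  M_2 = 3w₀Lx/20 - w₀L²/30 - w₀x³/(6L) = 3·12·20·15/20 - 12·20²/30 - 12·15³/(6·20) = 85/2 kN·m
Superposition: M = Σ M_i = 755/6 kN·m ≈ 125.833333 kN·m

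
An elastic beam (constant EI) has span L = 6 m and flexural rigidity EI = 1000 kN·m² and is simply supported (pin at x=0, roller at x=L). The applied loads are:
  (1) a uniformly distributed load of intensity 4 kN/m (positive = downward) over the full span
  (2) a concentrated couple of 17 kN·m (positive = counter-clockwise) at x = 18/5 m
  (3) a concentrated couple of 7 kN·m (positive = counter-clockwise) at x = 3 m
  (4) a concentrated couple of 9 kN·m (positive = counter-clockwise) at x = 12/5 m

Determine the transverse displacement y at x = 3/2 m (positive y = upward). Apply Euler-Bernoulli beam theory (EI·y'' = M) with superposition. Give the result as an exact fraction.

Load 1 — uniform load w=4 kN/m over full span:
  y_1 = -wx(L³-2Lx²+x³)/(24EI) = -4·(3/2)·(6³-2·6·(3/2)²+(3/2)³)/(24·1000) = -1539/32000 m
Load 2 — applied couple M₀=17 kN·m at a=18/5 m (b=L-a=12/5):
  y_2 = (M₀x³/(6L)+C₁x)/EI  [x≤a] with C₁=M₀(3b²-L²)/(6L)=-221/25 = (17·(3/2)³/(6·6)+(-221/25)·(3/2))/1000 = -9333/800000 m
Load 3 — applied couple M₀=7 kN·m at a=3 m (b=L-a=3):
  y_3 = (M₀x³/(6L)+C₁x)/EI  [x≤a] with C₁=M₀(3b²-L²)/(6L)=-7/4 = (7·(3/2)³/(6·6)+(-7/4)·(3/2))/1000 = -63/32000 m
Load 4 — applied couple M₀=9 kN·m at a=12/5 m (b=L-a=18/5):
  y_4 = (M₀x³/(6L)+C₁x)/EI  [x≤a] with C₁=M₀(3b²-L²)/(6L)=18/25 = (9·(3/2)³/(6·6)+(18/25)·(3/2))/1000 = 1539/800000 m
Superposition: y = Σ y_i = -11961/200000 m ≈ -0.059805 m

y(3/2) = -11961/200000 m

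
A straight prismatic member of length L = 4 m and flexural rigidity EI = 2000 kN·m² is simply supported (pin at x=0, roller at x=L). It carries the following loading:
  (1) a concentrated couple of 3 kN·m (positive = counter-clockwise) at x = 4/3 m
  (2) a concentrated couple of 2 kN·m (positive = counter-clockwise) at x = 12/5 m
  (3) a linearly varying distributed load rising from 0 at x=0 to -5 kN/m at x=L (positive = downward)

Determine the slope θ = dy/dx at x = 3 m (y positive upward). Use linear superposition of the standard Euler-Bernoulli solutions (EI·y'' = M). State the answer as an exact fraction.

θ(3) = -37157/14400000 rad

Load 1 — applied couple M₀=3 kN·m at a=4/3 m (b=L-a=8/3):
  θ_1 = (M₀x²/(2L)-M₀(x-a)+C₁)/EI  [x>a] with C₁=M₀(3b²-L²)/(6L)=2/3 = (3·3²/(2·4)-3·(3-(4/3))+(2/3))/2000 = -23/48000 rad
Load 2 — applied couple M₀=2 kN·m at a=12/5 m (b=L-a=8/5):
  θ_2 = (M₀x²/(2L)-M₀(x-a)+C₁)/EI  [x>a] with C₁=M₀(3b²-L²)/(6L)=-52/75 = (2·3²/(2·4)-2·(3-(12/5))+(-52/75))/2000 = 107/600000 rad
Load 3 — triangular load w₀=-5 kN/m (0→w₀ over full span):
  θ_3 = -w₀(7L⁴-30L²x²+15x⁴)/(360LEI) = -(-5)·(7·4⁴-30·4²·3²+15·3⁴)/(360·4·2000) = -1313/576000 rad
Superposition: θ = Σ θ_i = -37157/14400000 rad ≈ -0.002580 rad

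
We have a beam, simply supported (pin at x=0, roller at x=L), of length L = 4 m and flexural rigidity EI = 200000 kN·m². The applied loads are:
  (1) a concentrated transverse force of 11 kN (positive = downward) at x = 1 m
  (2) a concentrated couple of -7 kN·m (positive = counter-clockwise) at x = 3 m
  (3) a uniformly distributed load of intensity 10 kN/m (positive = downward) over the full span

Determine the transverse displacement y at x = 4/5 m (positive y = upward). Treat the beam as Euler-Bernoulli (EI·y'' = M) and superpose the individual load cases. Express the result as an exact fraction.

y(4/5) = -4483/37500000 m

Load 1 — point force P=11 kN at a=1 m (b=L-a=3):
  y_1 = -Pbx(L²-b²-x²)/(6LEI)  [x≤a] = -11·3·(4/5)·(4²-3²-(4/5)²)/(6·4·200000) = -1749/50000000 m
Load 2 — applied couple M₀=-7 kN·m at a=3 m (b=L-a=1):
  y_2 = (M₀x³/(6L)+C₁x)/EI  [x≤a] with C₁=M₀(3b²-L²)/(6L)=91/24 = ((-7)·(4/5)³/(6·4)+(91/24)·(4/5))/200000 = 721/50000000 m
Load 3 — uniform load w=10 kN/m over full span:
  y_3 = -wx(L³-2Lx²+x³)/(24EI) = -10·(4/5)·(4³-2·4·(4/5)²+(4/5)³)/(24·200000) = -116/1171875 m
Superposition: y = Σ y_i = -4483/37500000 m ≈ -0.000120 m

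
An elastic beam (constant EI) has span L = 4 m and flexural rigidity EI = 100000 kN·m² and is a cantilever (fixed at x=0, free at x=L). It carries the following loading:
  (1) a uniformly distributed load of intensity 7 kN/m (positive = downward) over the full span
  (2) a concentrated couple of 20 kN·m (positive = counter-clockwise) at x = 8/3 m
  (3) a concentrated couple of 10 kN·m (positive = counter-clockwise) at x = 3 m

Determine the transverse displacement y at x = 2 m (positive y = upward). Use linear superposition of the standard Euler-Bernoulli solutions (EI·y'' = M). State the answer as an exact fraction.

Load 1 — uniform load w=7 kN/m over full span:
  y_1 = -wx²(x²-4Lx+6L²)/(24EI) = -7·2²·(2²-4·4·2+6·4²)/(24·100000) = -119/150000 m
Load 2 — applied couple M₀=20 kN·m at a=8/3 m (b=L-a=4/3):
  y_2 = M₀x²/(2EI)  [x≤a] = 20·2²/(2·100000) = 1/2500 m
Load 3 — applied couple M₀=10 kN·m at a=3 m (b=L-a=1):
  y_3 = M₀x²/(2EI)  [x≤a] = 10·2²/(2·100000) = 1/5000 m
Superposition: y = Σ y_i = -29/150000 m ≈ -0.000193 m

y(2) = -29/150000 m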